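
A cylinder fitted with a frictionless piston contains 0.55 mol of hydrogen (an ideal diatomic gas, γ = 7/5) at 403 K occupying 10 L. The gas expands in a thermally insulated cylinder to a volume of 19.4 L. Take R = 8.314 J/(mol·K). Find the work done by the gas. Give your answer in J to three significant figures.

Adiabatic: TV^(γ−1) = const with γ = 7/5.
T₂ = T₁ (V₁/V₂)^(γ−1) = 403 × (10/19.4)^0.4 = 403 × 0.7671 = 309.2 K.
W_by = nCᵥ(T₁ − T₂) = (0.55)(20.79)(403 − 309.2) = 1073 J.

W ≈ 1070 J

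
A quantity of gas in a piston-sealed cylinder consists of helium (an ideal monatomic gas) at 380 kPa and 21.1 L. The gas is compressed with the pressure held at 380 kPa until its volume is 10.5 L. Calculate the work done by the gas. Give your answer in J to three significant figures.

W ≈ -4030 J

Isobaric: W = P ΔV.
W = (380 kPa)(10.5 − 21.1 L) = (380)(-10.6) = -4028 J.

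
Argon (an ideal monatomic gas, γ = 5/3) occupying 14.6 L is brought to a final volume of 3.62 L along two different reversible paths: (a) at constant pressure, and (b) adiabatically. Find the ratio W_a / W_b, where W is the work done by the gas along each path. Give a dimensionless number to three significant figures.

Path (a) isobaric: W = P₁(V₂ − V₁) → W_a/(P₁V₁) = -0.7521.
Path (b) adiabatic: W = P₁V₁(1 − (V₁/V₂)^(γ−1))/(γ−1) → W_b/(P₁V₁) = -2.301.
W_a / W_b = -0.7521 / -2.301 = 0.3269.

W_a / W_b ≈ 0.327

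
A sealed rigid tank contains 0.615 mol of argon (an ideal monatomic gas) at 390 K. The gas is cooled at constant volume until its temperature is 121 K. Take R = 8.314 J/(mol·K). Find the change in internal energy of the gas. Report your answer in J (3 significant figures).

Constant volume ⇒ W = 0, so Q = ΔU = nCᵥΔT with Cᵥ = 3R/2 = 12.47 J/(mol·K).
ΔU = (0.615)(12.47)(121 − 390) = -2063 J.

ΔU ≈ -2060 J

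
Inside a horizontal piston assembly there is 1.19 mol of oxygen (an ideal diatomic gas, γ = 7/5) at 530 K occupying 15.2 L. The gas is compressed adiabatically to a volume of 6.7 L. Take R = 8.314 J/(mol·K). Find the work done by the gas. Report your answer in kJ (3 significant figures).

Adiabatic: TV^(γ−1) = const with γ = 7/5.
T₂ = T₁ (V₁/V₂)^(γ−1) = 530 × (15.2/6.7)^0.4 = 530 × 1.388 = 735.5 K.
W_by = nCᵥ(T₁ − T₂) = (1.19)(20.79)(530 − 735.5) = -5083 J.

W ≈ -5.08 kJ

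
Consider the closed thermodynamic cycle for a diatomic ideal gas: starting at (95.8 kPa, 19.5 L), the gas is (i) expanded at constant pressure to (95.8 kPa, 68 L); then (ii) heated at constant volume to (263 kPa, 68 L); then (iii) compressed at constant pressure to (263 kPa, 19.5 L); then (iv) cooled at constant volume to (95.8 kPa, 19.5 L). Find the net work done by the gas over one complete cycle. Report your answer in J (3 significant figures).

W_net ≈ -8110 J

Constant-volume legs do no work.
W(i) = (95.8)(68 − 19.5) = 4646 J; W(iii) = (263)(19.5 − 68) = -12756 J.
W_net = 4646 − 12756 = -8109 J (the counter-clockwise enclosed area).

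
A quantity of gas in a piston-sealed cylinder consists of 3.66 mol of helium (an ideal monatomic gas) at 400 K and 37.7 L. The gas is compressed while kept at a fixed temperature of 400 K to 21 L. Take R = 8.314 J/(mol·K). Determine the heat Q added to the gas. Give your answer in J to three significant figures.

Isothermal ⇒ ΔU = 0, so Q = W = nRT ln(V₂/V₁).
Q = (3.66)(8.314)(400) ln(21/37.7) = 12172 × -0.5851 = -7122 J.

Q ≈ -7120 J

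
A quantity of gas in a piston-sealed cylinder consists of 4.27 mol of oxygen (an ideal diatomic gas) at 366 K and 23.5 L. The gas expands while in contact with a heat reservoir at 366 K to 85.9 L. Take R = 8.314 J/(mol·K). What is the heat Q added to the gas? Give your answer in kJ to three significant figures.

Q ≈ 16.8 kJ

Isothermal ⇒ ΔU = 0, so Q = W = nRT ln(V₂/V₁).
Q = (4.27)(8.314)(366) ln(85.9/23.5) = 12993 × 1.296 = 16842 J.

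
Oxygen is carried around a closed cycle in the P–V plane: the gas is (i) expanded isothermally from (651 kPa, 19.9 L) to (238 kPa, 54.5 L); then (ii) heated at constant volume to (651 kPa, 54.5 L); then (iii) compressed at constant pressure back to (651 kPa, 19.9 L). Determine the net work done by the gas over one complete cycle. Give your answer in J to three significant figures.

W_net ≈ -9470 J

Leg (i): W = PᵢVᵢ ln(V_f/Vᵢ) = (12955) ln(54.5/19.9) = 13052 J.
Leg (ii): W = 0.
Leg (iii): W = PΔV = (651)(19.9 − 54.5) = -22525 J.
W_net = 13052 − 22525 = -9473 J.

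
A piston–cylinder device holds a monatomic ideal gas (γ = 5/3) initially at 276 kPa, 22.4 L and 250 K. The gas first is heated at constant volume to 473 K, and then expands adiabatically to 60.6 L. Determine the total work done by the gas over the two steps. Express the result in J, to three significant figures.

W_total ≈ 8510 J

Step 1 (isochoric): W = 0 (constant volume).
After step 1: P = 522.2 kPa (V unchanged).
Step 2 (adiabatic): W = (P₁V₁ − P₂V₂)/(γ−1) = (11697 − 6025)/0.667 = 8509 J.
W_total = 0 + 8509 = 8509 J.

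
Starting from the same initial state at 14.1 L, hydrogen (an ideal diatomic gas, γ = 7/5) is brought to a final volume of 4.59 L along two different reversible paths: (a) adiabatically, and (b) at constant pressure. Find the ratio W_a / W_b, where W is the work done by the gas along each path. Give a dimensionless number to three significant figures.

W_a / W_b ≈ 2.10

Path (a) adiabatic: W = P₁V₁(1 − (V₁/V₂)^(γ−1))/(γ−1) → W_a/(P₁V₁) = -1.417.
Path (b) isobaric: W = P₁(V₂ − V₁) → W_b/(P₁V₁) = -0.6745.
W_a / W_b = -1.417 / -0.6745 = 2.1.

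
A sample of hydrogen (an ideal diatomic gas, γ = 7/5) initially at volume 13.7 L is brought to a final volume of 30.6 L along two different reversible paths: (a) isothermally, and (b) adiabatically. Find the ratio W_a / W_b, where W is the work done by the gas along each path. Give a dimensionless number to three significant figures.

W_a / W_b ≈ 1.17

Path (a) isothermal: W = P₁V₁ ln(V₂/V₁) → W_a/(P₁V₁) = 0.8036.
Path (b) adiabatic: W = P₁V₁(1 − (V₁/V₂)^(γ−1))/(γ−1) → W_b/(P₁V₁) = 0.6872.
W_a / W_b = 0.8036 / 0.6872 = 1.169.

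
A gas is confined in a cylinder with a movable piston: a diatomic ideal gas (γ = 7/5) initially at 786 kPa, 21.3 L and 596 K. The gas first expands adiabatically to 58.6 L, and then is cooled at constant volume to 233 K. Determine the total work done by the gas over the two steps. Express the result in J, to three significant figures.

Step 1 (adiabatic): W = (P₁V₁ − P₂V₂)/(γ−1) = (16742 − 11169)/0.4 = 13933 J.
Step 2 (isochoric): W = 0 (constant volume).
W_total = 13933 + 0 = 13933 J.

W_total ≈ 13900 J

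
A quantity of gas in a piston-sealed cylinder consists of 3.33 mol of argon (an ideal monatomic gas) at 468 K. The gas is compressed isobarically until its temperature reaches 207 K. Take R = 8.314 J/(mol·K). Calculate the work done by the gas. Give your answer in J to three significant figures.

Isobaric: W = P ΔV = nR ΔT.
W = (3.33)(8.314)(207 − 468) = -7226 J.

W ≈ -7230 J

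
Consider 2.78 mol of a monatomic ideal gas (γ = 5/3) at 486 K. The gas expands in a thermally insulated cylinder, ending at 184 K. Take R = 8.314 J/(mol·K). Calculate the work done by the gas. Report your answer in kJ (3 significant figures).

Adiabatic ⇒ Q = 0, so W_by = −ΔU = nCᵥ(T₁ − T₂).
Cᵥ = 3R/2 = 12.47 J/(mol·K).
W = (2.78)(12.47)(486 − 184) = 10470 J.

W ≈ 10.5 kJ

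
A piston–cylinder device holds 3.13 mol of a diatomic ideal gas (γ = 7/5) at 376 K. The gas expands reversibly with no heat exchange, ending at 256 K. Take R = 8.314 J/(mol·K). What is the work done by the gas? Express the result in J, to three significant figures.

W ≈ 7810 J

Adiabatic ⇒ Q = 0, so W_by = −ΔU = nCᵥ(T₁ − T₂).
Cᵥ = 5R/2 = 20.79 J/(mol·K).
W = (3.13)(20.79)(376 − 256) = 7807 J.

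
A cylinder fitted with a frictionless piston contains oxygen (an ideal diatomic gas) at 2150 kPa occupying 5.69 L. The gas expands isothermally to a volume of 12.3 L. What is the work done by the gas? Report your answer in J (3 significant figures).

Isothermal: W = nRT ln(V₂/V₁) = P₁V₁ ln(V₂/V₁).
P₁V₁ = (2150 kPa)(5.69 L) = 12234 J.
W = 12234 × ln(12.3/5.69) = 12234 × 0.7709
W_by_gas = 9431 J.

W ≈ 9430 J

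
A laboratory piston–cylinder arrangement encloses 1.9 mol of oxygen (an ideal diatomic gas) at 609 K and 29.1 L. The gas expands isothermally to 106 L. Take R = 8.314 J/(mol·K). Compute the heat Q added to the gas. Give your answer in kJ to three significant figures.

Isothermal ⇒ ΔU = 0, so Q = W = nRT ln(V₂/V₁).
Q = (1.9)(8.314)(609) ln(106/29.1) = 9620 × 1.293 = 12436 J.

Q ≈ 12.4 kJ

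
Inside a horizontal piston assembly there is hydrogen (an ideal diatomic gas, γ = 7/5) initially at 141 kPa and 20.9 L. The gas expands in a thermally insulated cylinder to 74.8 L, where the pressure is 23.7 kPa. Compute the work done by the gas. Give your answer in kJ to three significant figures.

W ≈ 2.94 kJ

Adiabatic: W = (P₁V₁ − P₂V₂)/(γ − 1) with γ = 7/5.
P₁V₁ = 2947 J, P₂V₂ = 1773 J.
W = (2947 − 1773) / 0.4 = 2935 J.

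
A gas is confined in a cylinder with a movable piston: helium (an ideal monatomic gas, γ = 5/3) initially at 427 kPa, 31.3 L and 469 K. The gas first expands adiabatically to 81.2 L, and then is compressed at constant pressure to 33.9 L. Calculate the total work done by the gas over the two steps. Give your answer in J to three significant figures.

W_total ≈ 5310 J

Step 1 (adiabatic): W = (P₁V₁ − P₂V₂)/(γ−1) = (13365 − 7079)/0.667 = 9429 J.
After step 1: P = 87.18 kPa, V = 81.2 L, T = 248.4 K.
Step 2 (isobaric): W = PΔV = (87.18 kPa)(33.9 − 81.2 L) = -4124 J.
W_total = 9429 − 4124 = 5306 J.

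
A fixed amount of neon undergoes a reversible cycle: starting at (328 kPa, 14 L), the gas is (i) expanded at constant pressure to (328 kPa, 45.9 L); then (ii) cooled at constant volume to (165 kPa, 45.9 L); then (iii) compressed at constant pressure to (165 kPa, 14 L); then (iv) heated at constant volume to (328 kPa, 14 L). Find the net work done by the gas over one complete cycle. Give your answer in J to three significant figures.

W_net ≈ 5200 J

Constant-volume legs do no work.
W(i) = (328)(45.9 − 14) = 10463 J; W(iii) = (165)(14 − 45.9) = -5264 J.
W_net = 10463 − 5264 = 5200 J (the clockwise enclosed area).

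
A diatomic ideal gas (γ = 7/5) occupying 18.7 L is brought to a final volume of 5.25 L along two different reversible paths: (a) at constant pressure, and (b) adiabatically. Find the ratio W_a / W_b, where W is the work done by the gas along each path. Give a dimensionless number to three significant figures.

Path (a) isobaric: W = P₁(V₂ − V₁) → W_a/(P₁V₁) = -0.7193.
Path (b) adiabatic: W = P₁V₁(1 − (V₁/V₂)^(γ−1))/(γ−1) → W_b/(P₁V₁) = -1.655.
W_a / W_b = -0.7193 / -1.655 = 0.4345.

W_a / W_b ≈ 0.434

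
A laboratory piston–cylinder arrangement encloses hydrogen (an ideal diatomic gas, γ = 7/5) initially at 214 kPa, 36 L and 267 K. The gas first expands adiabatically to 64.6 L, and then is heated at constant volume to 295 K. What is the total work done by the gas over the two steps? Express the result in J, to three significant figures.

W_total ≈ 4020 J

Step 1 (adiabatic): W = (P₁V₁ − P₂V₂)/(γ−1) = (7704 − 6097)/0.4 = 4017 J.
Step 2 (isochoric): W = 0 (constant volume).
W_total = 4017 + 0 = 4017 J.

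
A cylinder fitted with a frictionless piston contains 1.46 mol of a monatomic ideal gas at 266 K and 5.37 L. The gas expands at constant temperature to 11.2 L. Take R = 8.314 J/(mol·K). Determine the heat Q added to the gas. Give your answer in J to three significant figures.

Isothermal ⇒ ΔU = 0, so Q = W = nRT ln(V₂/V₁).
Q = (1.46)(8.314)(266) ln(11.2/5.37) = 3229 × 0.7351 = 2373 J.

Q ≈ 2370 J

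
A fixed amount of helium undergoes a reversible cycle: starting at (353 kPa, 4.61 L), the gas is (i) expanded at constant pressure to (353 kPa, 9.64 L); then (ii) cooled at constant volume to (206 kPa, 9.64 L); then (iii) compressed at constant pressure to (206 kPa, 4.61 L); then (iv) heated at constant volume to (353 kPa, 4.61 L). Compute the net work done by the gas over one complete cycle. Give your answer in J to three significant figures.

Constant-volume legs do no work.
W(i) = (353)(9.64 − 4.61) = 1776 J; W(iii) = (206)(4.61 − 9.64) = -1036 J.
W_net = 1776 − 1036 = 739.4 J (the clockwise enclosed area).

W_net ≈ 739 J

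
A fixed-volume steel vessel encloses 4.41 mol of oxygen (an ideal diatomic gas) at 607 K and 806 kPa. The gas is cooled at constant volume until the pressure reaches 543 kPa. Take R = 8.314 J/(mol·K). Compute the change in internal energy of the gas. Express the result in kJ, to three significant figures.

ΔU ≈ -18.2 kJ

Constant volume ⇒ W = 0, so Q = ΔU = nCᵥΔT with Cᵥ = 5R/2 = 20.79 J/(mol·K).
At constant V, T₂/T₁ = P₂/P₁ ⇒ ΔT = T₁(P₂/P₁ − 1) = 607·(543/806 − 1) = -198.1 K.
ΔU = (4.41)(20.79)(-198.1) = -18155 J.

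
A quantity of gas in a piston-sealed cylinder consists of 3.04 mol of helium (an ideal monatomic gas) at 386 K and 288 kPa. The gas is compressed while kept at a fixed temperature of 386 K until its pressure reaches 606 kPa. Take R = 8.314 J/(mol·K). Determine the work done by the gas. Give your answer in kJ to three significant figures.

W ≈ -7.26 kJ

Isothermal process: W = nRT ln(V₂/V₁) = nRT ln(P₁/P₂).
W = (3.04)(8.314)(386) × ln(288/606)
  = 9756 × ln(0.4752) = 9756 × -0.7439
W_by_gas = -7258 J.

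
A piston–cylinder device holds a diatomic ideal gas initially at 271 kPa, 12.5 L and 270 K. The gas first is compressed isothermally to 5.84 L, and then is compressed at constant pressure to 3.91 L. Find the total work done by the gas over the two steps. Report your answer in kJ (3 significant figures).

W_total ≈ -3.70 kJ

Step 1 (isothermal): W = P₁V₁ ln(V₂/V₁) = (3388) ln(5.84/12.5) = -2578 J.
After step 1: P = 580.1 kPa, V = 5.84 L, T = 270 K.
Step 2 (isobaric): W = PΔV = (580.1 kPa)(3.91 − 5.84 L) = -1119 J.
W_total = -2578 − 1119 = -3697 J.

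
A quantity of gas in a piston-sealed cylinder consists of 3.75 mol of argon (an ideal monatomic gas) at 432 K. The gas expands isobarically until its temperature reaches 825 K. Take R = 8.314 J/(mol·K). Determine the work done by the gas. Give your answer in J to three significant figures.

Isobaric: W = P ΔV = nR ΔT.
W = (3.75)(8.314)(825 − 432) = 12253 J.

W ≈ 12300 J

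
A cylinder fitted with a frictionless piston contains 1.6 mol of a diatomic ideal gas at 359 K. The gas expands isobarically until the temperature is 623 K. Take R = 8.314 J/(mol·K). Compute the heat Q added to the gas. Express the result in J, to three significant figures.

Q ≈ 12300 J

Isobaric: W = nRΔT = (1.6)(8.314)(264) = 3512 J.
ΔU = nCᵥΔT with Cᵥ = 5R/2: ΔU = (1.6)(20.79)(264) = 8780 J.
Q = ΔU + W = 8780 + 3512 = 12291 J.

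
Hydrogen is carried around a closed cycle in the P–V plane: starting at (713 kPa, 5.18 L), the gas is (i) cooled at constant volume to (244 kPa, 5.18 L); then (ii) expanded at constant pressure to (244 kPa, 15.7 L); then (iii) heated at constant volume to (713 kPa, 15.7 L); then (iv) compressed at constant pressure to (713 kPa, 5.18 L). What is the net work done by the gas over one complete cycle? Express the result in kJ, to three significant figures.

Constant-volume legs do no work.
W(ii) = (244)(15.7 − 5.18) = 2567 J; W(iv) = (713)(5.18 − 15.7) = -7501 J.
W_net = 2567 − 7501 = -4934 J (the counter-clockwise enclosed area).

W_net ≈ -4.93 kJ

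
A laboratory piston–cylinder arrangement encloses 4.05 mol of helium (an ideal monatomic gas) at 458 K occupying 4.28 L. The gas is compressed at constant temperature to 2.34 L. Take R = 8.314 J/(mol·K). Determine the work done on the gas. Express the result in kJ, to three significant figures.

W ≈ 9.31 kJ

Isothermal: W = nRT ln(V₂/V₁).
W = (4.05)(8.314)(458) × ln(2.34/4.28)
  = 15422 × -0.6038
W_by_gas = -9312 J; work on gas = −W_by = 9312 J.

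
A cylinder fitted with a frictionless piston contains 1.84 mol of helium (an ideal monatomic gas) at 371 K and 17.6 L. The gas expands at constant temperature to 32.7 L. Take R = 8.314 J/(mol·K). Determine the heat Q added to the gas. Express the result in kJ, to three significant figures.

Isothermal ⇒ ΔU = 0, so Q = W = nRT ln(V₂/V₁).
Q = (1.84)(8.314)(371) ln(32.7/17.6) = 5675 × 0.6195 = 3516 J.

Q ≈ 3.52 kJ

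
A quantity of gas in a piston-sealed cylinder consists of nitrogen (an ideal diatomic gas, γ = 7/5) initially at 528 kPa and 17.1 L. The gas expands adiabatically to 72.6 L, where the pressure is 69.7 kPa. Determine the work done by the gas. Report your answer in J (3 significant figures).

Adiabatic: W = (P₁V₁ − P₂V₂)/(γ − 1) with γ = 7/5.
P₁V₁ = 9029 J, P₂V₂ = 5060 J.
W = (9029 − 5060) / 0.4 = 9921 J.

W ≈ 9920 J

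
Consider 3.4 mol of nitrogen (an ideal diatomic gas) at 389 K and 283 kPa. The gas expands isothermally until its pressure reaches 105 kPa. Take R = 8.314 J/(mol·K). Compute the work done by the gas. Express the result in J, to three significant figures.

Isothermal process: W = nRT ln(V₂/V₁) = nRT ln(P₁/P₂).
W = (3.4)(8.314)(389) × ln(283/105)
  = 10996 × ln(2.695) = 10996 × 0.9915
W_by_gas = 10902 J.

W ≈ 10900 J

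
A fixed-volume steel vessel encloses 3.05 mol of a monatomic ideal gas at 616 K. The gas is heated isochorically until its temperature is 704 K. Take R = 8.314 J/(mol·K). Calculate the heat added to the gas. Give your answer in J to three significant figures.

Q ≈ 3350 J

Constant volume ⇒ W = 0, so Q = ΔU = nCᵥΔT with Cᵥ = 3R/2 = 12.47 J/(mol·K).
ΔU = (3.05)(12.47)(704 − 616) = 3347 J.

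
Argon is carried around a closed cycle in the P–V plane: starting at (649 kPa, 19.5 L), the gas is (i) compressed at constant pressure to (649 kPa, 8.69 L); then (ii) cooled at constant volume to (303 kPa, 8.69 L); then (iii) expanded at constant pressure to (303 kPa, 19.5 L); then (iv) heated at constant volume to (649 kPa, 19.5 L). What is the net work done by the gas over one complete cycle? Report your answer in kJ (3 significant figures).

W_net ≈ -3.74 kJ

Constant-volume legs do no work.
W(i) = (649)(8.69 − 19.5) = -7016 J; W(iii) = (303)(19.5 − 8.69) = 3275 J.
W_net = -7016 + 3275 = -3740 J (the counter-clockwise enclosed area).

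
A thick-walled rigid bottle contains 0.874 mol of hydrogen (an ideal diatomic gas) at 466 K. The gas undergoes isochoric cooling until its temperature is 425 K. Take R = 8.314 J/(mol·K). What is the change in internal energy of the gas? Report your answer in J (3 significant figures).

ΔU ≈ -745 J

Constant volume ⇒ W = 0, so Q = ΔU = nCᵥΔT with Cᵥ = 5R/2 = 20.79 J/(mol·K).
ΔU = (0.874)(20.79)(425 − 466) = -744.8 J.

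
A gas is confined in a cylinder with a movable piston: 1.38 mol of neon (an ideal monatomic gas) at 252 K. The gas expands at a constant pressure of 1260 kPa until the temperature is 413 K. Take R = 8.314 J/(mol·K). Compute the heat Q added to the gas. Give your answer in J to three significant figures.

Isobaric: W = nRΔT = (1.38)(8.314)(161) = 1847 J.
ΔU = nCᵥΔT with Cᵥ = 3R/2: ΔU = (1.38)(12.47)(161) = 2771 J.
Q = ΔU + W = 2771 + 1847 = 4618 J.

Q ≈ 4620 J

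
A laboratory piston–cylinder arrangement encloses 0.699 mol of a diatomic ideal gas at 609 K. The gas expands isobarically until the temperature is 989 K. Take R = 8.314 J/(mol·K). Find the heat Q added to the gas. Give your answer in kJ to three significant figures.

Isobaric: W = nRΔT = (0.699)(8.314)(380) = 2208 J.
ΔU = nCᵥΔT with Cᵥ = 5R/2: ΔU = (0.699)(20.79)(380) = 5521 J.
Q = ΔU + W = 5521 + 2208 = 7729 J.

Q ≈ 7.73 kJ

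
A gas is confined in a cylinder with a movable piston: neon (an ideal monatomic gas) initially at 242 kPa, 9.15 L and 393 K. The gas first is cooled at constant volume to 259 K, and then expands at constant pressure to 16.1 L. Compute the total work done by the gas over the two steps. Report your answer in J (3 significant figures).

W_total ≈ 1110 J

Step 1 (isochoric): W = 0 (constant volume).
After step 1: P = 159.5 kPa (V unchanged).
Step 2 (isobaric): W = PΔV = (159.5 kPa)(16.1 − 9.15 L) = 1108 J.
W_total = 0 + 1108 = 1108 J.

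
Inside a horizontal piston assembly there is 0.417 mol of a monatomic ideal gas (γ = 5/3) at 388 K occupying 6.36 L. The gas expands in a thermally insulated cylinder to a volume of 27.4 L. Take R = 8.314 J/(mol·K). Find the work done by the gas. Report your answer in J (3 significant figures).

Adiabatic: TV^(γ−1) = const with γ = 5/3.
T₂ = T₁ (V₁/V₂)^(γ−1) = 388 × (6.36/27.4)^0.667 = 388 × 0.3777 = 146.5 K.
W_by = nCᵥ(T₁ − T₂) = (0.417)(12.47)(388 − 146.5) = 1256 J.

W ≈ 1260 J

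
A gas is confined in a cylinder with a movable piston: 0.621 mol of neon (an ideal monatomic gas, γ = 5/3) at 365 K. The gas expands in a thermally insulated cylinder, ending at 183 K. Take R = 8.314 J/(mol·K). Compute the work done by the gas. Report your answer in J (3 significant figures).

Adiabatic ⇒ Q = 0, so W_by = −ΔU = nCᵥ(T₁ − T₂).
Cᵥ = 3R/2 = 12.47 J/(mol·K).
W = (0.621)(12.47)(365 − 183) = 1409 J.

W ≈ 1410 J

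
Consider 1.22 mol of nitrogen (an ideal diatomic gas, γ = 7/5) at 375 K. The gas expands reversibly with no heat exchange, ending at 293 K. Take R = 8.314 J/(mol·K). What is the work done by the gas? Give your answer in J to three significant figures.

W ≈ 2080 J

Adiabatic ⇒ Q = 0, so W_by = −ΔU = nCᵥ(T₁ − T₂).
Cᵥ = 5R/2 = 20.79 J/(mol·K).
W = (1.22)(20.79)(375 − 293) = 2079 J.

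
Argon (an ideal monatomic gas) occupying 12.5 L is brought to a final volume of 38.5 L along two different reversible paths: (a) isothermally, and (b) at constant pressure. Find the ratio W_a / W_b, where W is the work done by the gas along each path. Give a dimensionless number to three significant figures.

Path (a) isothermal: W = P₁V₁ ln(V₂/V₁) → W_a/(P₁V₁) = 1.125.
Path (b) isobaric: W = P₁(V₂ − V₁) → W_b/(P₁V₁) = 2.08.
W_a / W_b = 1.125 / 2.08 = 0.5408.

W_a / W_b ≈ 0.541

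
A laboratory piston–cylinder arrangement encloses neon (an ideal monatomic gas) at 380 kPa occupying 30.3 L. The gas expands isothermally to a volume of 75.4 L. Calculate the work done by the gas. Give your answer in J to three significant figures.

Isothermal: W = nRT ln(V₂/V₁) = P₁V₁ ln(V₂/V₁).
P₁V₁ = (380 kPa)(30.3 L) = 11514 J.
W = 11514 × ln(75.4/30.3) = 11514 × 0.9117
W_by_gas = 10497 J.

W ≈ 10500 J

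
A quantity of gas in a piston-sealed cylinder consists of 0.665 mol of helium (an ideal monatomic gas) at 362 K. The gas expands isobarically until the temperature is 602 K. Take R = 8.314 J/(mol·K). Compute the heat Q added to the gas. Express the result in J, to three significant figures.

Q ≈ 3320 J

Isobaric: W = nRΔT = (0.665)(8.314)(240) = 1327 J.
ΔU = nCᵥΔT with Cᵥ = 3R/2: ΔU = (0.665)(12.47)(240) = 1990 J.
Q = ΔU + W = 1990 + 1327 = 3317 J.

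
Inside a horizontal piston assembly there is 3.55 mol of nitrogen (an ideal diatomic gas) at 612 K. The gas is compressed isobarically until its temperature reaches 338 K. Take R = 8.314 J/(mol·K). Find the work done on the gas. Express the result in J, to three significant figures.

Isobaric: W = P ΔV = nR ΔT.
W = (3.55)(8.314)(338 − 612) = -8087 J.
Work on gas = −W_by = 8087 J.

W ≈ 8090 J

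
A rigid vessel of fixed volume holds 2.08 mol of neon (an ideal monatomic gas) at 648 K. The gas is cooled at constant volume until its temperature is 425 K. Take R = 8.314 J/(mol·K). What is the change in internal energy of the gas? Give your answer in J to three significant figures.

ΔU ≈ -5780 J

Constant volume ⇒ W = 0, so Q = ΔU = nCᵥΔT with Cᵥ = 3R/2 = 12.47 J/(mol·K).
ΔU = (2.08)(12.47)(425 − 648) = -5785 J.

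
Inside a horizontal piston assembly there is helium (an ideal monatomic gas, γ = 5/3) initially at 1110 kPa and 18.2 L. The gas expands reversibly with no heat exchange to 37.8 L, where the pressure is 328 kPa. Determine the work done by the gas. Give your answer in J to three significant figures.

W ≈ 11700 J

Adiabatic: W = (P₁V₁ − P₂V₂)/(γ − 1) with γ = 5/3.
P₁V₁ = 20202 J, P₂V₂ = 12398 J.
W = (20202 − 12398) / 0.6667 = 11705 J.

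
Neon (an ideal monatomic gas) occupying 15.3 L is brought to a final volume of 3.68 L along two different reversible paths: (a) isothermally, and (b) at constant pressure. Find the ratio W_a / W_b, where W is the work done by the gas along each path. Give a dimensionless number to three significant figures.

Path (a) isothermal: W = P₁V₁ ln(V₂/V₁) → W_a/(P₁V₁) = -1.425.
Path (b) isobaric: W = P₁(V₂ − V₁) → W_b/(P₁V₁) = -0.7595.
W_a / W_b = -1.425 / -0.7595 = 1.876.

W_a / W_b ≈ 1.88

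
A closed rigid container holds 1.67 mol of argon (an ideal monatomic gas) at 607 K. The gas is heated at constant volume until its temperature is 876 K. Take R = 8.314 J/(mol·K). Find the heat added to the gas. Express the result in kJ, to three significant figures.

Constant volume ⇒ W = 0, so Q = ΔU = nCᵥΔT with Cᵥ = 3R/2 = 12.47 J/(mol·K).
ΔU = (1.67)(12.47)(876 − 607) = 5602 J.

Q ≈ 5.60 kJ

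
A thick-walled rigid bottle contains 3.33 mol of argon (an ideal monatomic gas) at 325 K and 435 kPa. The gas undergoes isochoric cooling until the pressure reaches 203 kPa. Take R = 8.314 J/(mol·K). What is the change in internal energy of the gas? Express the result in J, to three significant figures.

Constant volume ⇒ W = 0, so Q = ΔU = nCᵥΔT with Cᵥ = 3R/2 = 12.47 J/(mol·K).
At constant V, T₂/T₁ = P₂/P₁ ⇒ ΔT = T₁(P₂/P₁ − 1) = 325·(203/435 − 1) = -173.3 K.
ΔU = (3.33)(12.47)(-173.3) = -7198 J.

ΔU ≈ -7200 J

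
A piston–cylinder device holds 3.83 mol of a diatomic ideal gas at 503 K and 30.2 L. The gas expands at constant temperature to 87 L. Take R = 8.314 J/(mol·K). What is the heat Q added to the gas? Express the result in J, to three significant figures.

Q ≈ 16900 J

Isothermal ⇒ ΔU = 0, so Q = W = nRT ln(V₂/V₁).
Q = (3.83)(8.314)(503) ln(87/30.2) = 16017 × 1.058 = 16947 J.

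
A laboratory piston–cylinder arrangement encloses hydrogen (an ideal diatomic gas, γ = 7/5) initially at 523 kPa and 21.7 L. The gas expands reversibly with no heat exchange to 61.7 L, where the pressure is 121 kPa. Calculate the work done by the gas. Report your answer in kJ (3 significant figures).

W ≈ 9.71 kJ

Adiabatic: W = (P₁V₁ − P₂V₂)/(γ − 1) with γ = 7/5.
P₁V₁ = 11349 J, P₂V₂ = 7466 J.
W = (11349 − 7466) / 0.4 = 9709 J.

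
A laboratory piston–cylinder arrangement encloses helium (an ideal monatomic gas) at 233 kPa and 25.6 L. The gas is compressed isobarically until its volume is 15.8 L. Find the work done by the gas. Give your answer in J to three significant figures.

Isobaric: W = P ΔV.
W = (233 kPa)(15.8 − 25.6 L) = (233)(-9.8) = -2283 J.

W ≈ -2280 J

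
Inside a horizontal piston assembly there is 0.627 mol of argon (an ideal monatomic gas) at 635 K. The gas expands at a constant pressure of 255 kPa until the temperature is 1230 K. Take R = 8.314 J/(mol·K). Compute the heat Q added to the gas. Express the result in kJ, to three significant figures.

Q ≈ 7.75 kJ

Isobaric: W = nRΔT = (0.627)(8.314)(595) = 3102 J.
ΔU = nCᵥΔT with Cᵥ = 3R/2: ΔU = (0.627)(12.47)(595) = 4652 J.
Q = ΔU + W = 4652 + 3102 = 7754 J.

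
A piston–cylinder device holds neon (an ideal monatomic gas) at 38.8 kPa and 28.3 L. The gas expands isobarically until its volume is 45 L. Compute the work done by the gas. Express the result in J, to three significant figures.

W ≈ 648 J

Isobaric: W = P ΔV.
W = (38.8 kPa)(45 − 28.3 L) = (38.8)(16.7) = 648 J.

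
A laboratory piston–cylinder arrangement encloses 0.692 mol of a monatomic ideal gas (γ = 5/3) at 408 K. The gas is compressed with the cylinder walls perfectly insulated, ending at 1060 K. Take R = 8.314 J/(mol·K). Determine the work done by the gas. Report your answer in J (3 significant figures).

Adiabatic ⇒ Q = 0, so W_by = −ΔU = nCᵥ(T₁ − T₂).
Cᵥ = 3R/2 = 12.47 J/(mol·K).
W = (0.692)(12.47)(408 − 1060) = -5627 J.

W ≈ -5630 J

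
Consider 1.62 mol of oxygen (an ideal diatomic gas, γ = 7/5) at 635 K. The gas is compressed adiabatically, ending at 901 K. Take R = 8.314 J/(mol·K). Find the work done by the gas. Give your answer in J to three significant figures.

W ≈ -8960 J

Adiabatic ⇒ Q = 0, so W_by = −ΔU = nCᵥ(T₁ − T₂).
Cᵥ = 5R/2 = 20.79 J/(mol·K).
W = (1.62)(20.79)(635 − 901) = -8957 J.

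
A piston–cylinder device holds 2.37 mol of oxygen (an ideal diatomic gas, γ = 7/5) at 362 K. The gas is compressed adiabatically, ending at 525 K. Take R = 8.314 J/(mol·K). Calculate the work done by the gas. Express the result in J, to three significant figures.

W ≈ -8030 J

Adiabatic ⇒ Q = 0, so W_by = −ΔU = nCᵥ(T₁ − T₂).
Cᵥ = 5R/2 = 20.79 J/(mol·K).
W = (2.37)(20.79)(362 − 525) = -8029 J.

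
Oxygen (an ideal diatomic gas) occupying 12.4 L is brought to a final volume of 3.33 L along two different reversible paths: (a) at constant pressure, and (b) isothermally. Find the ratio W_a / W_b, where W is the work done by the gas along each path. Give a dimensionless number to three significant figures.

W_a / W_b ≈ 0.556

Path (a) isobaric: W = P₁(V₂ − V₁) → W_a/(P₁V₁) = -0.7315.
Path (b) isothermal: W = P₁V₁ ln(V₂/V₁) → W_b/(P₁V₁) = -1.315.
W_a / W_b = -0.7315 / -1.315 = 0.5564.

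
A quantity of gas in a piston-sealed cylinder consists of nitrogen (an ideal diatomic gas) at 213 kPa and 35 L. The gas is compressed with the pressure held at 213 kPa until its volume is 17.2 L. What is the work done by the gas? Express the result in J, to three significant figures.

W ≈ -3790 J

Isobaric: W = P ΔV.
W = (213 kPa)(17.2 − 35 L) = (213)(-17.8) = -3791 J.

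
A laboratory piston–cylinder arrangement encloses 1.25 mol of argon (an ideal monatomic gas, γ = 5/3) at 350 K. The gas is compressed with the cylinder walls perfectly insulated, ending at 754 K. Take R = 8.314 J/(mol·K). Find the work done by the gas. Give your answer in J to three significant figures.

Adiabatic ⇒ Q = 0, so W_by = −ΔU = nCᵥ(T₁ − T₂).
Cᵥ = 3R/2 = 12.47 J/(mol·K).
W = (1.25)(12.47)(350 − 754) = -6298 J.

W ≈ -6300 J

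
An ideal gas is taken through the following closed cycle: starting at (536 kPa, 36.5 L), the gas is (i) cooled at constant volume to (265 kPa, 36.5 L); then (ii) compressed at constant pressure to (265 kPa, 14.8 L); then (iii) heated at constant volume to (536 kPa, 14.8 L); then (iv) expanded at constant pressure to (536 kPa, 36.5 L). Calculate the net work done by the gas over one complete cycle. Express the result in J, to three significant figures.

Constant-volume legs do no work.
W(ii) = (265)(14.8 − 36.5) = -5750 J; W(iv) = (536)(36.5 − 14.8) = 11631 J.
W_net = -5750 + 11631 = 5881 J (the clockwise enclosed area).

W_net ≈ 5880 J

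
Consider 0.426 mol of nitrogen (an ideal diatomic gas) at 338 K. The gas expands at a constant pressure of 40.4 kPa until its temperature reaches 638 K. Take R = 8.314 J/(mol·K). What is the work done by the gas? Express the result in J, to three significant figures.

Isobaric: W = P ΔV = nR ΔT.
W = (0.426)(8.314)(638 − 338) = 1063 J.

W ≈ 1060 J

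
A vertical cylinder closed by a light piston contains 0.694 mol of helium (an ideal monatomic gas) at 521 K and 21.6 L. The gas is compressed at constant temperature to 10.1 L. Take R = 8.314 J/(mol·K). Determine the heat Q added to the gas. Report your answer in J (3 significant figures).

Q ≈ -2290 J

Isothermal ⇒ ΔU = 0, so Q = W = nRT ln(V₂/V₁).
Q = (0.694)(8.314)(521) ln(10.1/21.6) = 3006 × -0.7602 = -2285 J.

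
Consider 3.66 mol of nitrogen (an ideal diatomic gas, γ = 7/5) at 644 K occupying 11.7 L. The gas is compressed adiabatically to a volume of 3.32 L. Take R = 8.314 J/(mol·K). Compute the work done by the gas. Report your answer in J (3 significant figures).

Adiabatic: TV^(γ−1) = const with γ = 7/5.
T₂ = T₁ (V₁/V₂)^(γ−1) = 644 × (11.7/3.32)^0.4 = 644 × 1.655 = 1066 K.
W_by = nCᵥ(T₁ − T₂) = (3.66)(20.79)(644 − 1066) = -32093 J.

W ≈ -32100 J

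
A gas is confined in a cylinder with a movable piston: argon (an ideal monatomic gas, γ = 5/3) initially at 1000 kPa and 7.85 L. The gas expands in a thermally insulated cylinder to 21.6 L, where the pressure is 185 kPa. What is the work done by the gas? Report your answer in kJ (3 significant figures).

W ≈ 5.78 kJ

Adiabatic: W = (P₁V₁ − P₂V₂)/(γ − 1) with γ = 5/3.
P₁V₁ = 7850 J, P₂V₂ = 3996 J.
W = (7850 − 3996) / 0.6667 = 5781 J.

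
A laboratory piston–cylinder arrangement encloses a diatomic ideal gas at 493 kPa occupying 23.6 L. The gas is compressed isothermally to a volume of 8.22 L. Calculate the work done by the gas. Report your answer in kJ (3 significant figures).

Isothermal: W = nRT ln(V₂/V₁) = P₁V₁ ln(V₂/V₁).
P₁V₁ = (493 kPa)(23.6 L) = 11635 J.
W = 11635 × ln(8.22/23.6) = 11635 × -1.055
W_by_gas = -12271 J.

W ≈ -12.3 kJ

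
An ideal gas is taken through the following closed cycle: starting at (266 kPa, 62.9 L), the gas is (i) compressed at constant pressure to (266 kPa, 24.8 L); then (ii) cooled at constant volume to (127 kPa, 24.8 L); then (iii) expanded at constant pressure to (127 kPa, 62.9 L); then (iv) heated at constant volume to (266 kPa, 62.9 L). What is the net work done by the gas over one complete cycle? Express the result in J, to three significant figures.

W_net ≈ -5300 J

Constant-volume legs do no work.
W(i) = (266)(24.8 − 62.9) = -10135 J; W(iii) = (127)(62.9 − 24.8) = 4839 J.
W_net = -10135 + 4839 = -5296 J (the counter-clockwise enclosed area).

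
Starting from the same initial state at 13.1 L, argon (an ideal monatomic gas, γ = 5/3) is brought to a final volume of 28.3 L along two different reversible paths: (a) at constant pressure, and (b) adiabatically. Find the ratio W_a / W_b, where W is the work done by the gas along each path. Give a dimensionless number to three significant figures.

W_a / W_b ≈ 1.93

Path (a) isobaric: W = P₁(V₂ − V₁) → W_a/(P₁V₁) = 1.16.
Path (b) adiabatic: W = P₁V₁(1 − (V₁/V₂)^(γ−1))/(γ−1) → W_b/(P₁V₁) = 0.6024.
W_a / W_b = 1.16 / 0.6024 = 1.926.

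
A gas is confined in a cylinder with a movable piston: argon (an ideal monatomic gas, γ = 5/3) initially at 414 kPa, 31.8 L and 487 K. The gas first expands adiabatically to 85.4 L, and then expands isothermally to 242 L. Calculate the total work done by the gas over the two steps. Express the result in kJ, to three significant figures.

Step 1 (adiabatic): W = (P₁V₁ − P₂V₂)/(γ−1) = (13165 − 6814)/0.667 = 9527 J.
After step 1: P = 79.79 kPa, V = 85.4 L, T = 252.1 K.
Step 2 (isothermal): W = P₁V₁ ln(V₂/V₁) = (6814) ln(242/85.4) = 7097 J.
W_total = 9527 + 7097 = 16624 J.

W_total ≈ 16.6 kJ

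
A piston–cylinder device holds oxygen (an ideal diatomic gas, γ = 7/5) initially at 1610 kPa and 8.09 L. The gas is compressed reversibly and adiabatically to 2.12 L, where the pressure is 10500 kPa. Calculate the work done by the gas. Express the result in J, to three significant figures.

Adiabatic: W = (P₁V₁ − P₂V₂)/(γ − 1) with γ = 7/5.
P₁V₁ = 13025 J, P₂V₂ = 22260 J.
W = (13025 − 22260) / 0.4 = -23088 J.

W ≈ -23100 J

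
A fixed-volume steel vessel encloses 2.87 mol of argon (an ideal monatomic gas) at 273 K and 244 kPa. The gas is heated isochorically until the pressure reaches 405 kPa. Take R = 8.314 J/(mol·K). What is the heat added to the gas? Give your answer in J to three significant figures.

Constant volume ⇒ W = 0, so Q = ΔU = nCᵥΔT with Cᵥ = 3R/2 = 12.47 J/(mol·K).
At constant V, T₂/T₁ = P₂/P₁ ⇒ ΔT = T₁(P₂/P₁ − 1) = 273·(405/244 − 1) = 180.1 K.
ΔU = (2.87)(12.47)(180.1) = 6447 J.

Q ≈ 6450 J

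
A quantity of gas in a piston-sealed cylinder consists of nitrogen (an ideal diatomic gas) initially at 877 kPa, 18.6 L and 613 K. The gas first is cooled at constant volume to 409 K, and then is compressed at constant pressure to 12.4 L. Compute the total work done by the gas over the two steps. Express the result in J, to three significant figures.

W_total ≈ -3630 J

Step 1 (isochoric): W = 0 (constant volume).
After step 1: P = 585.1 kPa (V unchanged).
Step 2 (isobaric): W = PΔV = (585.1 kPa)(12.4 − 18.6 L) = -3628 J.
W_total = 0 − 3628 = -3628 J.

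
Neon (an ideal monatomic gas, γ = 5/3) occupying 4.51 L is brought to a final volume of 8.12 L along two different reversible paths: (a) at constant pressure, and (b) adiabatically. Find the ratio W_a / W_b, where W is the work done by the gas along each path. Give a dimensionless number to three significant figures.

W_a / W_b ≈ 1.65

Path (a) isobaric: W = P₁(V₂ − V₁) → W_a/(P₁V₁) = 0.8004.
Path (b) adiabatic: W = P₁V₁(1 − (V₁/V₂)^(γ−1))/(γ−1) → W_b/(P₁V₁) = 0.4865.
W_a / W_b = 0.8004 / 0.4865 = 1.645.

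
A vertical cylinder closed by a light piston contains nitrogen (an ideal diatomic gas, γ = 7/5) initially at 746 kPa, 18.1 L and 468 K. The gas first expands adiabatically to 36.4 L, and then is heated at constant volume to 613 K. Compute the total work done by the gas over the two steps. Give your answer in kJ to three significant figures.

W_total ≈ 8.23 kJ

Step 1 (adiabatic): W = (P₁V₁ − P₂V₂)/(γ−1) = (13503 − 10211)/0.4 = 8230 J.
Step 2 (isochoric): W = 0 (constant volume).
W_total = 8230 + 0 = 8230 J.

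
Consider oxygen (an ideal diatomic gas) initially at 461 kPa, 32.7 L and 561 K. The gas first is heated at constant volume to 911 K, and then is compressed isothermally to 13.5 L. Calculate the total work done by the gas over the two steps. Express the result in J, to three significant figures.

Step 1 (isochoric): W = 0 (constant volume).
After step 1: P = 748.6 kPa (V unchanged).
Step 2 (isothermal): W = P₁V₁ ln(V₂/V₁) = (24480) ln(13.5/32.7) = -21657 J.
W_total = 0 − 21657 = -21657 J.

W_total ≈ -21700 J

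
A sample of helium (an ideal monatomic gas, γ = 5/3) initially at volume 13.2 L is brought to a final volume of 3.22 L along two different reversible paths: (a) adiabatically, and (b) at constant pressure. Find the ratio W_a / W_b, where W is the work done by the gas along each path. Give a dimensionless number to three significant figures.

Path (a) adiabatic: W = P₁V₁(1 − (V₁/V₂)^(γ−1))/(γ−1) → W_a/(P₁V₁) = -2.342.
Path (b) isobaric: W = P₁(V₂ − V₁) → W_b/(P₁V₁) = -0.7561.
W_a / W_b = -2.342 / -0.7561 = 3.098.

W_a / W_b ≈ 3.10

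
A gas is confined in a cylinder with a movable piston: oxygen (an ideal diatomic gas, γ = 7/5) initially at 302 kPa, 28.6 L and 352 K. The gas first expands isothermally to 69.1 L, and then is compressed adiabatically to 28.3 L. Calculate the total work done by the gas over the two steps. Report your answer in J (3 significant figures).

W_total ≈ -1650 J

Step 1 (isothermal): W = P₁V₁ ln(V₂/V₁) = (8637) ln(69.1/28.6) = 7619 J.
After step 1: P = 125 kPa, V = 69.1 L, T = 352 K.
Step 2 (adiabatic): W = (P₁V₁ − P₂V₂)/(γ−1) = (8637 − 12344)/0.4 = -9267 J.
W_total = 7619 − 9267 = -1647 J.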